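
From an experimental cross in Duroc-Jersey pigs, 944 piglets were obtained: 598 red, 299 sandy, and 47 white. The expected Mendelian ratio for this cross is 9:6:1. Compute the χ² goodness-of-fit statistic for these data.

Total ratio parts = 16. Expected numbers out of 944:
  red: 944 × 9/16 = 531
  sandy: 944 × 6/16 = 354
  white: 944 × 1/16 = 59
χ² = Σ (O − E)² / E
  red: (598 − 531)² / 531 = 8.4539
  sandy: (299 − 354)² / 354 = 8.5452
  white: (47 − 59)² / 59 = 2.4407
χ² = 8.4539 + 8.5452 + 2.4407 = 19.4398 ≈ 19.440

19.440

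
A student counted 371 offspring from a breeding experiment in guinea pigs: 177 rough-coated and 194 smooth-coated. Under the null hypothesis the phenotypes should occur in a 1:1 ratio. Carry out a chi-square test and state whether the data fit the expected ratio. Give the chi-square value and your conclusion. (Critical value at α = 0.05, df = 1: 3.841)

The 1:1 ratio has 2 parts, so with N = 371 the expected counts are:
  rough-coated: 371 × 1/2 = 185.5
  smooth-coated: 371 × 1/2 = 185.5
χ² = Σ (O − E)² / E
  rough-coated: (177 − 185.5)² / 185.5 = 0.3895
  smooth-coated: (194 − 185.5)² / 185.5 = 0.3895
χ² = 0.3895 + 0.3895 = 0.779
Degrees of freedom = 2 − 1 = 1; critical value at α = 0.05 is 3.841.
Since 0.779 < 3.841, we fail to reject the null hypothesis — the data are consistent with the 1:1 ratio.

0.779; consistent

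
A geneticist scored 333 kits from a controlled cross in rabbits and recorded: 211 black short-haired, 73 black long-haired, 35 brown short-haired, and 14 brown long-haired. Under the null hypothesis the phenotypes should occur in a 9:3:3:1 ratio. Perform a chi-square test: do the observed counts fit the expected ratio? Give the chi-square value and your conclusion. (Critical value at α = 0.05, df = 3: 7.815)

19.069; not consistent

Total ratio parts = 16. Expected numbers out of 333:
  black short-haired: 333 × 9/16 = 187.3125
  black long-haired: 333 × 3/16 = 62.4375
  brown short-haired: 333 × 3/16 = 62.4375
  brown long-haired: 333 × 1/16 = 20.8125
χ² = Σ (O − E)² / E
  black short-haired: (211 − 187.3125)² / 187.3125 = 2.9955
  black long-haired: (73 − 62.4375)² / 62.4375 = 1.7868
  brown short-haired: (35 − 62.4375)² / 62.4375 = 12.0571
  brown long-haired: (14 − 20.8125)² / 20.8125 = 2.2299
χ² = 2.9955 + 1.7868 + 12.0571 + 2.2299 = 19.0693 ≈ 19.069
Degrees of freedom = 4 − 1 = 3; critical value at α = 0.05 is 7.815.
Since 19.069 > 7.815, we reject the null hypothesis — the data do not fit the 9:3:3:1 ratio.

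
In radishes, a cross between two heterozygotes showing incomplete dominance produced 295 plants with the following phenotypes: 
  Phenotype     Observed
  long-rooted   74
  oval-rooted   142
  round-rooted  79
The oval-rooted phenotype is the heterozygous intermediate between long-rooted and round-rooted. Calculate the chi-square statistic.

0.580

With incomplete dominance, a heterozygote × heterozygote cross gives a 1:2:1 phenotypic ratio.
Under the 1:2:1 hypothesis (Σ ratio = 4, N = 295):
  long-rooted: 295 × 1/4 = 73.75
  oval-rooted: 295 × 2/4 = 147.5
  round-rooted: 295 × 1/4 = 73.75
χ² = Σ (O − E)² / E
  long-rooted: (74 − 73.75)² / 73.75 = 0.0008
  oval-rooted: (142 − 147.5)² / 147.5 = 0.2051
  round-rooted: (79 − 73.75)² / 73.75 = 0.3737
χ² = 0.0008 + 0.2051 + 0.3737 = 0.5796 ≈ 0.580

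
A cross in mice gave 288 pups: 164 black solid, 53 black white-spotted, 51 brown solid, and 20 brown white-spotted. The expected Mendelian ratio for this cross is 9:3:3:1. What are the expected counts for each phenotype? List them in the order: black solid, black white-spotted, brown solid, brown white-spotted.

Total ratio parts = 16. Expected numbers out of 288:
  black solid: 288 × 9/16 = 162
  black white-spotted: 288 × 3/16 = 54
  brown solid: 288 × 3/16 = 54
  brown white-spotted: 288 × 1/16 = 18

162, 54, 54, 18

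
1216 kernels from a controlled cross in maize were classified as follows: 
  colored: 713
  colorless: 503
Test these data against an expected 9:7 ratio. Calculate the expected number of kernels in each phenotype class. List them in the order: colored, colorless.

Expected counts for N = 1216 under a 9:7 ratio (total parts = 16):
  colored: 1216 × 9/16 = 684
  colorless: 1216 × 7/16 = 532

684, 532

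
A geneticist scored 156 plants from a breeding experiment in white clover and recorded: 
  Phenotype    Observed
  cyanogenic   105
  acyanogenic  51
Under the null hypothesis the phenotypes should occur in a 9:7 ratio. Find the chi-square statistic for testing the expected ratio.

7.751

Expected counts for N = 156 under a 9:7 ratio (total parts = 16):
  cyanogenic: 156 × 9/16 = 87.75
  acyanogenic: 156 × 7/16 = 68.25
χ² = Σ (O − E)² / E
  cyanogenic: (105 − 87.75)² / 87.75 = 3.3910
  acyanogenic: (51 − 68.25)² / 68.25 = 4.3599
χ² = 3.3910 + 4.3599 = 7.7509 ≈ 7.751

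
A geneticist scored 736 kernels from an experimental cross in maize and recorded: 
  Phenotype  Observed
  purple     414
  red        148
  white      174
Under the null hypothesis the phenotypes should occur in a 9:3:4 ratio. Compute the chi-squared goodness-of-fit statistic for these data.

1.268

Expected counts for N = 736 under a 9:3:4 ratio (total parts = 16):
  purple: 736 × 9/16 = 414
  red: 736 × 3/16 = 138
  white: 736 × 4/16 = 184
χ² = Σ (O − E)² / E
  purple: (414 − 414)² / 414 = 0.0000
  red: (148 − 138)² / 138 = 0.7246
  white: (174 − 184)² / 184 = 0.5435
χ² = 0.0000 + 0.7246 + 0.5435 = 1.2681 ≈ 1.268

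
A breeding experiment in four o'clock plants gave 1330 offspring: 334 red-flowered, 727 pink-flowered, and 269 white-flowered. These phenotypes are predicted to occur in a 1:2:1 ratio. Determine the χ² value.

Under the 1:2:1 hypothesis (Σ ratio = 4, N = 1330):
  red-flowered: 1330 × 1/4 = 332.5
  pink-flowered: 1330 × 2/4 = 665
  white-flowered: 1330 × 1/4 = 332.5
χ² = Σ (O − E)² / E
  red-flowered: (334 − 332.5)² / 332.5 = 0.0068
  pink-flowered: (727 − 665)² / 665 = 5.7805
  white-flowered: (269 − 332.5)² / 332.5 = 12.1271
χ² = 0.0068 + 5.7805 + 12.1271 = 17.9144 ≈ 17.914

17.914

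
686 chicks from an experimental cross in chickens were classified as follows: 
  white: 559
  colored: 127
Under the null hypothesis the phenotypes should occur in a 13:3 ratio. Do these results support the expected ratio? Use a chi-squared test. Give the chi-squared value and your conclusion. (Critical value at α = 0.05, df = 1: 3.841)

The 13:3 ratio has 16 parts, so with N = 686 the expected counts are:
  white: 686 × 13/16 = 557.375
  colored: 686 × 3/16 = 128.625
χ² = Σ (O − E)² / E
  white: (559 − 557.375)² / 557.375 = 0.0047
  colored: (127 − 128.625)² / 128.625 = 0.0205
χ² = 0.0047 + 0.0205 = 0.0252 ≈ 0.025
Degrees of freedom = 2 − 1 = 1; critical value at α = 0.05 is 3.841.
Since 0.025 < 3.841, we fail to reject the null hypothesis — the data are consistent with the 13:3 ratio.

0.025; consistent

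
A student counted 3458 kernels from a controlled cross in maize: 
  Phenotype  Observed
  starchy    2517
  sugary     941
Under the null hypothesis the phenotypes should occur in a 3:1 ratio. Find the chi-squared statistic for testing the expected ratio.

9.026

Under the 3:1 hypothesis (Σ ratio = 4, N = 3458):
  starchy: 3458 × 3/4 = 2593.5
  sugary: 3458 × 1/4 = 864.5
χ² = Σ (O − E)² / E
  starchy: (2517 − 2593.5)² / 2593.5 = 2.2565
  sugary: (941 − 864.5)² / 864.5 = 6.7695
χ² = 2.2565 + 6.7695 = 9.026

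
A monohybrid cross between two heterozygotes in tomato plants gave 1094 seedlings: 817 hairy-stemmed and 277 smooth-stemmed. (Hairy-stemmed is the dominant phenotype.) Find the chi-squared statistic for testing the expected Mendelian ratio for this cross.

0.060

For a monohybrid cross between heterozygotes with complete dominance, the expected phenotypic ratio is 3:1.
The 3:1 ratio has 4 parts, so with N = 1094 the expected counts are:
  hairy-stemmed: 1094 × 3/4 = 820.5
  smooth-stemmed: 1094 × 1/4 = 273.5
χ² = Σ (O − E)² / E
  hairy-stemmed: (817 − 820.5)² / 820.5 = 0.0149
  smooth-stemmed: (277 − 273.5)² / 273.5 = 0.0448
χ² = 0.0149 + 0.0448 = 0.0597 ≈ 0.060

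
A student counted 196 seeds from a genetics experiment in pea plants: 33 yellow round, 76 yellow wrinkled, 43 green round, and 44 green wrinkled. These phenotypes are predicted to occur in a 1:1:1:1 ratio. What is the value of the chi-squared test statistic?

21.347

Total ratio parts = 4. Expected numbers out of 196:
  yellow round: 196 × 1/4 = 49
  yellow wrinkled: 196 × 1/4 = 49
  green round: 196 × 1/4 = 49
  green wrinkled: 196 × 1/4 = 49
χ² = Σ (O − E)² / E
  yellow round: (33 − 49)² / 49 = 5.2245
  yellow wrinkled: (76 − 49)² / 49 = 14.8776
  green round: (43 − 49)² / 49 = 0.7347
  green wrinkled: (44 − 49)² / 49 = 0.5102
χ² = 5.2245 + 14.8776 + 0.7347 + 0.5102 = 21.347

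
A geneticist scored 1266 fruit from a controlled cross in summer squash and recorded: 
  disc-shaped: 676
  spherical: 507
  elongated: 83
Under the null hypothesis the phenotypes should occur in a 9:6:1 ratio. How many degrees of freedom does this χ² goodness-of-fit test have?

2

A goodness-of-fit test with 3 phenotype classes has df = 3 − 1 = 2.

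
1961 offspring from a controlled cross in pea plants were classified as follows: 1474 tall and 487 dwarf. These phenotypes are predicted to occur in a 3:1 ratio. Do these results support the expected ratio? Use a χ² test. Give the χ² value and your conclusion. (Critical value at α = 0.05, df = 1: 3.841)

The 3:1 ratio has 4 parts, so with N = 1961 the expected counts are:
  tall: 1961 × 3/4 = 1470.75
  dwarf: 1961 × 1/4 = 490.25
χ² = Σ (O − E)² / E
  tall: (1474 − 1470.75)² / 1470.75 = 0.0072
  dwarf: (487 − 490.25)² / 490.25 = 0.0215
χ² = 0.0072 + 0.0215 = 0.0287 ≈ 0.029
Degrees of freedom = 2 − 1 = 1; critical value at α = 0.05 is 3.841.
Since 0.029 < 3.841, we fail to reject the null hypothesis — the data are consistent with the 3:1 ratio.

0.029; consistent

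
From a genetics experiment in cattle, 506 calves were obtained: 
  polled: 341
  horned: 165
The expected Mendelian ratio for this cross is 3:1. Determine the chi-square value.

The 3:1 ratio has 4 parts, so with N = 506 the expected counts are:
  polled: 506 × 3/4 = 379.5
  horned: 506 × 1/4 = 126.5
χ² = Σ (O − E)² / E
  polled: (341 − 379.5)² / 379.5 = 3.9058
  horned: (165 − 126.5)² / 126.5 = 11.7174
χ² = 3.9058 + 11.7174 = 15.6232 ≈ 15.623

15.623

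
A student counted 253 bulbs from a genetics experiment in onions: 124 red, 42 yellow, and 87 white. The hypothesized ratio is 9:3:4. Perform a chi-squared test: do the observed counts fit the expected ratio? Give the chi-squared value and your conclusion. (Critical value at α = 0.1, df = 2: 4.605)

11.898; not consistent

Under the 9:3:4 hypothesis (Σ ratio = 16, N = 253):
  red: 253 × 9/16 = 142.3125
  yellow: 253 × 3/16 = 47.4375
  white: 253 × 4/16 = 63.25
χ² = Σ (O − E)² / E
  red: (124 − 142.3125)² / 142.3125 = 2.3564
  yellow: (42 − 47.4375)² / 47.4375 = 0.6233
  white: (87 − 63.25)² / 63.25 = 8.9180
χ² = 2.3564 + 0.6233 + 8.9180 = 11.8977 ≈ 11.898
Degrees of freedom = 3 − 1 = 2; critical value at α = 0.1 is 4.605.
Since 11.898 > 4.605, we reject the null hypothesis — the data do not fit the 9:3:4 ratio.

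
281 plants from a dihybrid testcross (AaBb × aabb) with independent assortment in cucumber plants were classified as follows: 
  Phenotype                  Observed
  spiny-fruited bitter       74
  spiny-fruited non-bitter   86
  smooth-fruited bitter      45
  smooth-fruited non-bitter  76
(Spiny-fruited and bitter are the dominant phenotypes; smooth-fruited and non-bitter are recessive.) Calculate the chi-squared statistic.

13.278

A dihybrid testcross with independent assortment gives a 1:1:1:1 ratio.
Total ratio parts = 4. Expected numbers out of 281:
  spiny-fruited bitter: 281 × 1/4 = 70.25
  spiny-fruited non-bitter: 281 × 1/4 = 70.25
  smooth-fruited bitter: 281 × 1/4 = 70.25
  smooth-fruited non-bitter: 281 × 1/4 = 70.25
χ² = Σ (O − E)² / E
  spiny-fruited bitter: (74 − 70.25)² / 70.25 = 0.2002
  spiny-fruited non-bitter: (86 − 70.25)² / 70.25 = 3.5311
  smooth-fruited bitter: (45 − 70.25)² / 70.25 = 9.0756
  smooth-fruited non-bitter: (76 − 70.25)² / 70.25 = 0.4706
χ² = 0.2002 + 3.5311 + 9.0756 + 0.4706 = 13.2775 ≈ 13.278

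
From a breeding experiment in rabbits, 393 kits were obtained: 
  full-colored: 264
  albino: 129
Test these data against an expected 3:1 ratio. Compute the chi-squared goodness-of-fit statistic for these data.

Total ratio parts = 4. Expected numbers out of 393:
  full-colored: 393 × 3/4 = 294.75
  albino: 393 × 1/4 = 98.25
χ² = Σ (O − E)² / E
  full-colored: (264 − 294.75)² / 294.75 = 3.2080
  albino: (129 − 98.25)² / 98.25 = 9.6240
χ² = 3.2080 + 9.6240 = 12.832

12.832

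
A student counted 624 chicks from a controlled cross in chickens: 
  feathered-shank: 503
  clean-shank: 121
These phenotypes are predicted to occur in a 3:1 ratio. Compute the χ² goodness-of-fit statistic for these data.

10.470

Under the 3:1 hypothesis (Σ ratio = 4, N = 624):
  feathered-shank: 624 × 3/4 = 468
  clean-shank: 624 × 1/4 = 156
χ² = Σ (O − E)² / E
  feathered-shank: (503 − 468)² / 468 = 2.6175
  clean-shank: (121 − 156)² / 156 = 7.8526
χ² = 2.6175 + 7.8526 = 10.4701 ≈ 10.470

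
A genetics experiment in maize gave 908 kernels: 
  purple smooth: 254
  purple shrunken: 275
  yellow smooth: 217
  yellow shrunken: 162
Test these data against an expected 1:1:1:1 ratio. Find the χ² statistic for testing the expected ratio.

32.414

The 1:1:1:1 ratio has 4 parts, so with N = 908 the expected counts are:
  purple smooth: 908 × 1/4 = 227
  purple shrunken: 908 × 1/4 = 227
  yellow smooth: 908 × 1/4 = 227
  yellow shrunken: 908 × 1/4 = 227
χ² = Σ (O − E)² / E
  purple smooth: (254 − 227)² / 227 = 3.2115
  purple shrunken: (275 − 227)² / 227 = 10.1498
  yellow smooth: (217 − 227)² / 227 = 0.4405
  yellow shrunken: (162 − 227)² / 227 = 18.6123
χ² = 3.2115 + 10.1498 + 0.4405 + 18.6123 = 32.4141 ≈ 32.414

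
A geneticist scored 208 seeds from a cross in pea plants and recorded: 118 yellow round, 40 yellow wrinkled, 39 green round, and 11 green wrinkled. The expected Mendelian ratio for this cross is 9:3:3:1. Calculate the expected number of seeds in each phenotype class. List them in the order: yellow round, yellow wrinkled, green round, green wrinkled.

117, 39, 39, 13

The 9:3:3:1 ratio has 16 parts, so with N = 208 the expected counts are:
  yellow round: 208 × 9/16 = 117
  yellow wrinkled: 208 × 3/16 = 39
  green round: 208 × 3/16 = 39
  green wrinkled: 208 × 1/16 = 13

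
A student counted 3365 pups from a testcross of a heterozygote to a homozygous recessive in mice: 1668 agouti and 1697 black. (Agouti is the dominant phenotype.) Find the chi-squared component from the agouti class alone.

0.125

A testcross of a heterozygote (Aa × aa) gives a 1:1 phenotypic ratio.
Total ratio parts = 2. Expected numbers out of 3365:
  agouti: 3365 × 1/2 = 1682.5
  black: 3365 × 1/2 = 1682.5
Contribution of agouti: (1668 − 1682.5)² / 1682.5 = 0.1250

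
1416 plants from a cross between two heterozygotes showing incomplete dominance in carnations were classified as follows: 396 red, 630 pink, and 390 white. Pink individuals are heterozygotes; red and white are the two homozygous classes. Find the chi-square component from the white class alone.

3.661

With incomplete dominance, a heterozygote × heterozygote cross gives a 1:2:1 phenotypic ratio.
Total ratio parts = 4. Expected numbers out of 1416:
  red: 1416 × 1/4 = 354
  pink: 1416 × 2/4 = 708
  white: 1416 × 1/4 = 354
Contribution of white: (390 − 354)² / 354 = 3.6610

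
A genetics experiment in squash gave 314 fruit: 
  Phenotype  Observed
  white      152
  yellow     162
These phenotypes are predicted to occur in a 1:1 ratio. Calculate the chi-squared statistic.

0.318

Expected counts for N = 314 under a 1:1 ratio (total parts = 2):
  white: 314 × 1/2 = 157
  yellow: 314 × 1/2 = 157
χ² = Σ (O − E)² / E
  white: (152 − 157)² / 157 = 0.1592
  yellow: (162 − 157)² / 157 = 0.1592
χ² = 0.1592 + 0.1592 = 0.3184 ≈ 0.318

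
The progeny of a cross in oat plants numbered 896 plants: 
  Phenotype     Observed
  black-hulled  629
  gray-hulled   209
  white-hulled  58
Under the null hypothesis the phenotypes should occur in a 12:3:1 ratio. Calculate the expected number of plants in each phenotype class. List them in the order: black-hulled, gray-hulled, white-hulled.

The 12:3:1 ratio has 16 parts, so with N = 896 the expected counts are:
  black-hulled: 896 × 12/16 = 672
  gray-hulled: 896 × 3/16 = 168
  white-hulled: 896 × 1/16 = 56

672, 168, 56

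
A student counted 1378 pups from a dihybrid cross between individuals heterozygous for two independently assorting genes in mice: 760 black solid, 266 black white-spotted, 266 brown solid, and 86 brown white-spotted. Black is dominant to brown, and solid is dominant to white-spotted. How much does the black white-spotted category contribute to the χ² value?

A dihybrid F₂ with independent assortment and complete dominance at both loci gives a 9:3:3:1 phenotypic ratio.
The 9:3:3:1 ratio has 16 parts, so with N = 1378 the expected counts are:
  black solid: 1378 × 9/16 = 775.125
  black white-spotted: 1378 × 3/16 = 258.375
  brown solid: 1378 × 3/16 = 258.375
  brown white-spotted: 1378 × 1/16 = 86.125
Contribution of black white-spotted: (266 − 258.375)² / 258.375 = 0.2250

0.225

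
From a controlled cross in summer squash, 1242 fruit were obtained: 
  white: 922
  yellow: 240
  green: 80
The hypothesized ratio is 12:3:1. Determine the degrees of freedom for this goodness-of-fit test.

A goodness-of-fit test with 3 phenotype classes has df = 3 − 1 = 2.

2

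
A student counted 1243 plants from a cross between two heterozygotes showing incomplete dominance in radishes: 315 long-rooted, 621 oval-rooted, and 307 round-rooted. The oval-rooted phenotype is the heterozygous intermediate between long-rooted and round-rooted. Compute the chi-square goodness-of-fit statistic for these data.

0.104

With incomplete dominance, a heterozygote × heterozygote cross gives a 1:2:1 phenotypic ratio.
Under the 1:2:1 hypothesis (Σ ratio = 4, N = 1243):
  long-rooted: 1243 × 1/4 = 310.75
  oval-rooted: 1243 × 2/4 = 621.5
  round-rooted: 1243 × 1/4 = 310.75
χ² = Σ (O − E)² / E
  long-rooted: (315 − 310.75)² / 310.75 = 0.0581
  oval-rooted: (621 − 621.5)² / 621.5 = 0.0004
  round-rooted: (307 − 310.75)² / 310.75 = 0.0453
χ² = 0.0581 + 0.0004 + 0.0453 = 0.1038 ≈ 0.104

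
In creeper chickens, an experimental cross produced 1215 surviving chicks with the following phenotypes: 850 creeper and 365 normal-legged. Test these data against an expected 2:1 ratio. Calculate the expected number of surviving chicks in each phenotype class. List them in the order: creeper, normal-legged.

Total ratio parts = 3. Expected numbers out of 1215:
  creeper: 1215 × 2/3 = 810
  normal-legged: 1215 × 1/3 = 405

810, 405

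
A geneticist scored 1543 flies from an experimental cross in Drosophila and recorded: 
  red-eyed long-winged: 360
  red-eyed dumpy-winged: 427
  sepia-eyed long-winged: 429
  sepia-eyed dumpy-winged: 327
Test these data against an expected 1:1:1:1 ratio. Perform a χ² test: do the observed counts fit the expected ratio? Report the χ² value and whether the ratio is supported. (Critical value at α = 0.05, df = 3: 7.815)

19.927; not consistent

Expected counts for N = 1543 under a 1:1:1:1 ratio (total parts = 4):
  red-eyed long-winged: 1543 × 1/4 = 385.75
  red-eyed dumpy-winged: 1543 × 1/4 = 385.75
  sepia-eyed long-winged: 1543 × 1/4 = 385.75
  sepia-eyed dumpy-winged: 1543 × 1/4 = 385.75
χ² = Σ (O − E)² / E
  red-eyed long-winged: (360 − 385.75)² / 385.75 = 1.7189
  red-eyed dumpy-winged: (427 − 385.75)² / 385.75 = 4.4110
  sepia-eyed long-winged: (429 − 385.75)² / 385.75 = 4.8492
  sepia-eyed dumpy-winged: (327 − 385.75)² / 385.75 = 8.9477
χ² = 1.7189 + 4.4110 + 4.8492 + 8.9477 = 19.9268 ≈ 19.927
Degrees of freedom = 4 − 1 = 3; critical value at α = 0.05 is 7.815.
Since 19.927 > 7.815, we reject the null hypothesis — the data do not fit the 1:1:1:1 ratio.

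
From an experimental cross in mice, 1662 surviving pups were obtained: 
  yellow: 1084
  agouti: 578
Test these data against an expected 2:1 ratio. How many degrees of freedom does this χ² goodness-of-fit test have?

1

A goodness-of-fit test with 2 phenotype classes has df = 2 − 1 = 1.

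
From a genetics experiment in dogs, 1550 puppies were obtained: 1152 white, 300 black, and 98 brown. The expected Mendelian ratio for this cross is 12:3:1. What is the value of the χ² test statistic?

Under the 12:3:1 hypothesis (Σ ratio = 16, N = 1550):
  white: 1550 × 12/16 = 1162.5
  black: 1550 × 3/16 = 290.625
  brown: 1550 × 1/16 = 96.875
χ² = Σ (O − E)² / E
  white: (1152 − 1162.5)² / 1162.5 = 0.0948
  black: (300 − 290.625)² / 290.625 = 0.3024
  brown: (98 − 96.875)² / 96.875 = 0.0131
χ² = 0.0948 + 0.3024 + 0.0131 = 0.4103 ≈ 0.410

0.410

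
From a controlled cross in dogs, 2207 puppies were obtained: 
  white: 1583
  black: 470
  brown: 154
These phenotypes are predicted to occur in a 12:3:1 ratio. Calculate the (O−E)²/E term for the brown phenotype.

1.870

The 12:3:1 ratio has 16 parts, so with N = 2207 the expected counts are:
  white: 2207 × 12/16 = 1655.25
  black: 2207 × 3/16 = 413.8125
  brown: 2207 × 1/16 = 137.9375
Contribution of brown: (154 − 137.9375)² / 137.9375 = 1.8704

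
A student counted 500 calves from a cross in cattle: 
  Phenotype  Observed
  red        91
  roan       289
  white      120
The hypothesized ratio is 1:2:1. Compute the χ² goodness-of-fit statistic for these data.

15.532

Under the 1:2:1 hypothesis (Σ ratio = 4, N = 500):
  red: 500 × 1/4 = 125
  roan: 500 × 2/4 = 250
  white: 500 × 1/4 = 125
χ² = Σ (O − E)² / E
  red: (91 − 125)² / 125 = 9.2480
  roan: (289 − 250)² / 250 = 6.0840
  white: (120 − 125)² / 125 = 0.2000
χ² = 9.2480 + 6.0840 + 0.2000 = 15.532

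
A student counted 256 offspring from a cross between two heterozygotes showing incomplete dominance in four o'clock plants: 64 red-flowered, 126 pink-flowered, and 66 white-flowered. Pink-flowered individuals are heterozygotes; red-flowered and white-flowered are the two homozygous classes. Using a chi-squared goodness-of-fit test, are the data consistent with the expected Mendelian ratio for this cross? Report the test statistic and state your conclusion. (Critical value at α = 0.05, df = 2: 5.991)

0.094; consistent

With incomplete dominance, a heterozygote × heterozygote cross gives a 1:2:1 phenotypic ratio.
Total ratio parts = 4. Expected numbers out of 256:
  red-flowered: 256 × 1/4 = 64
  pink-flowered: 256 × 2/4 = 128
  white-flowered: 256 × 1/4 = 64
χ² = Σ (O − E)² / E
  red-flowered: (64 − 64)² / 64 = 0.0000
  pink-flowered: (126 − 128)² / 128 = 0.0312
  white-flowered: (66 − 64)² / 64 = 0.0625
χ² = 0.0000 + 0.0312 + 0.0625 = 0.0937 ≈ 0.094
Degrees of freedom = 3 − 1 = 2; critical value at α = 0.05 is 5.991.
Since 0.094 < 5.991, we fail to reject the null hypothesis — the data are consistent with the 1:2:1 ratio.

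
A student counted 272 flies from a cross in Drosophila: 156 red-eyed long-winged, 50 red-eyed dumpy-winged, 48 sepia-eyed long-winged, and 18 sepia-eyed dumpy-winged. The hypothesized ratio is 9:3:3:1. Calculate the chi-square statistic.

0.314

Under the 9:3:3:1 hypothesis (Σ ratio = 16, N = 272):
  red-eyed long-winged: 272 × 9/16 = 153
  red-eyed dumpy-winged: 272 × 3/16 = 51
  sepia-eyed long-winged: 272 × 3/16 = 51
  sepia-eyed dumpy-winged: 272 × 1/16 = 17
χ² = Σ (O − E)² / E
  red-eyed long-winged: (156 − 153)² / 153 = 0.0588
  red-eyed dumpy-winged: (50 − 51)² / 51 = 0.0196
  sepia-eyed long-winged: (48 − 51)² / 51 = 0.1765
  sepia-eyed dumpy-winged: (18 − 17)² / 17 = 0.0588
χ² = 0.0588 + 0.0196 + 0.1765 + 0.0588 = 0.3137 ≈ 0.314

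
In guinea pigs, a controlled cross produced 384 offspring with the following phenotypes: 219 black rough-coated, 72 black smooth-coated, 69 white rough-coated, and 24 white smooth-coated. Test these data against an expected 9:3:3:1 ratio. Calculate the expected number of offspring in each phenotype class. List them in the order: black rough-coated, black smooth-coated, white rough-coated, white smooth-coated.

216, 72, 72, 24

The 9:3:3:1 ratio has 16 parts, so with N = 384 the expected counts are:
  black rough-coated: 384 × 9/16 = 216
  black smooth-coated: 384 × 3/16 = 72
  white rough-coated: 384 × 3/16 = 72
  white smooth-coated: 384 × 1/16 = 24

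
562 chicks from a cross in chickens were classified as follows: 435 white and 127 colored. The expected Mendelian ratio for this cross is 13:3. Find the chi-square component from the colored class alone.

Under the 13:3 hypothesis (Σ ratio = 16, N = 562):
  white: 562 × 13/16 = 456.625
  colored: 562 × 3/16 = 105.375
Contribution of colored: (127 − 105.375)² / 105.375 = 4.4379

4.438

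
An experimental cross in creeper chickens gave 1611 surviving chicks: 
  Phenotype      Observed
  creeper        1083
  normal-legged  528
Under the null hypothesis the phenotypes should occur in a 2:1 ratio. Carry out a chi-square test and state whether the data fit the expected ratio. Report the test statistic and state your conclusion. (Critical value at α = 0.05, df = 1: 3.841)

0.226; consistent

The 2:1 ratio has 3 parts, so with N = 1611 the expected counts are:
  creeper: 1611 × 2/3 = 1074
  normal-legged: 1611 × 1/3 = 537
χ² = Σ (O − E)² / E
  creeper: (1083 − 1074)² / 1074 = 0.0754
  normal-legged: (528 − 537)² / 537 = 0.1508
χ² = 0.0754 + 0.1508 = 0.2262 ≈ 0.226
Degrees of freedom = 2 − 1 = 1; critical value at α = 0.05 is 3.841.
Since 0.226 < 3.841, we fail to reject the null hypothesis — the data are consistent with the 2:1 ratio.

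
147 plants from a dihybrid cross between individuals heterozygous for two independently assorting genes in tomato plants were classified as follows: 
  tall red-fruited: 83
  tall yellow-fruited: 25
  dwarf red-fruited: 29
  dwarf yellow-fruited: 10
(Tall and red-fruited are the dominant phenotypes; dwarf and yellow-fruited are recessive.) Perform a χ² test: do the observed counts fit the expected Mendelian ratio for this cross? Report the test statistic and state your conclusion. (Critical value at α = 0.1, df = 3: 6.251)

0.386; consistent

A dihybrid F₂ with independent assortment and complete dominance at both loci gives a 9:3:3:1 phenotypic ratio.
Under the 9:3:3:1 hypothesis (Σ ratio = 16, N = 147):
  tall red-fruited: 147 × 9/16 = 82.6875
  tall yellow-fruited: 147 × 3/16 = 27.5625
  dwarf red-fruited: 147 × 3/16 = 27.5625
  dwarf yellow-fruited: 147 × 1/16 = 9.1875
χ² = Σ (O − E)² / E
  tall red-fruited: (83 − 82.6875)² / 82.6875 = 0.0012
  tall yellow-fruited: (25 − 27.5625)² / 27.5625 = 0.2382
  dwarf red-fruited: (29 − 27.5625)² / 27.5625 = 0.0750
  dwarf yellow-fruited: (10 − 9.1875)² / 9.1875 = 0.0719
χ² = 0.0012 + 0.2382 + 0.0750 + 0.0719 = 0.3863 ≈ 0.386
Degrees of freedom = 4 − 1 = 3; critical value at α = 0.1 is 6.251.
Since 0.386 < 6.251, we fail to reject the null hypothesis — the data are consistent with the 9:3:3:1 ratio.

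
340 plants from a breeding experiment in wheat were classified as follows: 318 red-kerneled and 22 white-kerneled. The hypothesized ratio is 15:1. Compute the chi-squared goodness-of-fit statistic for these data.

The 15:1 ratio has 16 parts, so with N = 340 the expected counts are:
  red-kerneled: 340 × 15/16 = 318.75
  white-kerneled: 340 × 1/16 = 21.25
χ² = Σ (O − E)² / E
  red-kerneled: (318 − 318.75)² / 318.75 = 0.0018
  white-kerneled: (22 − 21.25)² / 21.25 = 0.0265
χ² = 0.0018 + 0.0265 = 0.0283 ≈ 0.028

0.028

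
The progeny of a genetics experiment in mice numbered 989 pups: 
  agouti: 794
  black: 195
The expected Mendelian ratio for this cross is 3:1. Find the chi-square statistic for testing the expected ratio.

14.722

The 3:1 ratio has 4 parts, so with N = 989 the expected counts are:
  agouti: 989 × 3/4 = 741.75
  black: 989 × 1/4 = 247.25
χ² = Σ (O − E)² / E
  agouti: (794 − 741.75)² / 741.75 = 3.6806
  black: (195 − 247.25)² / 247.25 = 11.0417
χ² = 3.6806 + 11.0417 = 14.7223 ≈ 14.722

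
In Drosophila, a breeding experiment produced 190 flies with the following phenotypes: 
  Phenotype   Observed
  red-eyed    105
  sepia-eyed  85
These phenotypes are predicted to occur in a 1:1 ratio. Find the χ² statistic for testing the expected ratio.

Expected counts for N = 190 under a 1:1 ratio (total parts = 2):
  red-eyed: 190 × 1/2 = 95
  sepia-eyed: 190 × 1/2 = 95
χ² = Σ (O − E)² / E
  red-eyed: (105 − 95)² / 95 = 1.0526
  sepia-eyed: (85 − 95)² / 95 = 1.0526
χ² = 1.0526 + 1.0526 = 2.1052 ≈ 2.105

2.105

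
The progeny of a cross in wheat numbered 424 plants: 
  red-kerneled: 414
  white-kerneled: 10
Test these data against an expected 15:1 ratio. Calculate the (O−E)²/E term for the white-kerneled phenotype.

Expected counts for N = 424 under a 15:1 ratio (total parts = 16):
  red-kerneled: 424 × 15/16 = 397.5
  white-kerneled: 424 × 1/16 = 26.5
Contribution of white-kerneled: (10 − 26.5)² / 26.5 = 10.2736

10.274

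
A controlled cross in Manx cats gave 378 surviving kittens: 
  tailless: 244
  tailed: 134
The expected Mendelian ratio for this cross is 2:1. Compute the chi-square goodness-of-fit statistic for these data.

Total ratio parts = 3. Expected numbers out of 378:
  tailless: 378 × 2/3 = 252
  tailed: 378 × 1/3 = 126
χ² = Σ (O − E)² / E
  tailless: (244 − 252)² / 252 = 0.2540
  tailed: (134 − 126)² / 126 = 0.5079
χ² = 0.2540 + 0.5079 = 0.7619 ≈ 0.762

0.762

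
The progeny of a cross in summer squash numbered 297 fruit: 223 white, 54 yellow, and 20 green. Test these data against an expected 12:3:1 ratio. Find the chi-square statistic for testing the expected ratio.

0.163

Total ratio parts = 16. Expected numbers out of 297:
  white: 297 × 12/16 = 222.75
  yellow: 297 × 3/16 = 55.6875
  green: 297 × 1/16 = 18.5625
χ² = Σ (O − E)² / E
  white: (223 − 222.75)² / 222.75 = 0.0003
  yellow: (54 − 55.6875)² / 55.6875 = 0.0511
  green: (20 − 18.5625)² / 18.5625 = 0.1113
χ² = 0.0003 + 0.0511 + 0.1113 = 0.1627 ≈ 0.163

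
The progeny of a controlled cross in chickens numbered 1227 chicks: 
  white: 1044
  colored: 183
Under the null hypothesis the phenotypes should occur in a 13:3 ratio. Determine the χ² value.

Under the 13:3 hypothesis (Σ ratio = 16, N = 1227):
  white: 1227 × 13/16 = 996.9375
  colored: 1227 × 3/16 = 230.0625
χ² = Σ (O − E)² / E
  white: (1044 − 996.9375)² / 996.9375 = 2.2217
  colored: (183 − 230.0625)² / 230.0625 = 9.6273
χ² = 2.2217 + 9.6273 = 11.849

11.849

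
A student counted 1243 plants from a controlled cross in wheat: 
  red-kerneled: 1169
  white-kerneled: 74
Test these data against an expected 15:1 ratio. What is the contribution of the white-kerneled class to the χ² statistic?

0.175

Total ratio parts = 16. Expected numbers out of 1243:
  red-kerneled: 1243 × 15/16 = 1165.3125
  white-kerneled: 1243 × 1/16 = 77.6875
Contribution of white-kerneled: (74 − 77.6875)² / 77.6875 = 0.1750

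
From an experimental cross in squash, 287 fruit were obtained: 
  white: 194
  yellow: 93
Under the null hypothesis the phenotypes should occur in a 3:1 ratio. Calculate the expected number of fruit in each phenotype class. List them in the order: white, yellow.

The 3:1 ratio has 4 parts, so with N = 287 the expected counts are:
  white: 287 × 3/4 = 215.25
  yellow: 287 × 1/4 = 71.75

215.25, 71.75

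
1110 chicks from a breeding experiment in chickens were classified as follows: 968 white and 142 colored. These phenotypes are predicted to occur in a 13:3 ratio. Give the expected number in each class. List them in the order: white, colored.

Total ratio parts = 16. Expected numbers out of 1110:
  white: 1110 × 13/16 = 901.875
  colored: 1110 × 3/16 = 208.125

901.875, 208.125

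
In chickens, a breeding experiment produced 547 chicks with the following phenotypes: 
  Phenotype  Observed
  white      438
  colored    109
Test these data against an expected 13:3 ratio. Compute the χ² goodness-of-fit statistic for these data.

0.497

Under the 13:3 hypothesis (Σ ratio = 16, N = 547):
  white: 547 × 13/16 = 444.4375
  colored: 547 × 3/16 = 102.5625
χ² = Σ (O − E)² / E
  white: (438 − 444.4375)² / 444.4375 = 0.0932
  colored: (109 − 102.5625)² / 102.5625 = 0.4041
χ² = 0.0932 + 0.4041 = 0.4973 ≈ 0.497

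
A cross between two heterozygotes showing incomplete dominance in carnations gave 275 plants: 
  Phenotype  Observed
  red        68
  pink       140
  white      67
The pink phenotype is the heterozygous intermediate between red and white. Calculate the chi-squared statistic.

0.098

With incomplete dominance, a heterozygote × heterozygote cross gives a 1:2:1 phenotypic ratio.
Under the 1:2:1 hypothesis (Σ ratio = 4, N = 275):
  red: 275 × 1/4 = 68.75
  pink: 275 × 2/4 = 137.5
  white: 275 × 1/4 = 68.75
χ² = Σ (O − E)² / E
  red: (68 − 68.75)² / 68.75 = 0.0082
  pink: (140 − 137.5)² / 137.5 = 0.0455
  white: (67 − 68.75)² / 68.75 = 0.0445
χ² = 0.0082 + 0.0455 + 0.0445 = 0.0982 ≈ 0.098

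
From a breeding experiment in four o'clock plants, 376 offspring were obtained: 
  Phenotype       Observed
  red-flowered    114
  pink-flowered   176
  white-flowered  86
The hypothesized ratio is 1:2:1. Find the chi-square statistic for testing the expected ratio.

5.702

Expected counts for N = 376 under a 1:2:1 ratio (total parts = 4):
  red-flowered: 376 × 1/4 = 94
  pink-flowered: 376 × 2/4 = 188
  white-flowered: 376 × 1/4 = 94
χ² = Σ (O − E)² / E
  red-flowered: (114 − 94)² / 94 = 4.2553
  pink-flowered: (176 − 188)² / 188 = 0.7660
  white-flowered: (86 − 94)² / 94 = 0.6809
χ² = 4.2553 + 0.7660 + 0.6809 = 5.7022 ≈ 5.702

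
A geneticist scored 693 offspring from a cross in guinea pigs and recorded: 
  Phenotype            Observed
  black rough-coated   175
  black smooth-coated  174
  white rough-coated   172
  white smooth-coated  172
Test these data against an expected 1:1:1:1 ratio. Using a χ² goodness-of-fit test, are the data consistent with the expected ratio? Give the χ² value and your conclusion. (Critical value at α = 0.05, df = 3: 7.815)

0.039; consistent

Under the 1:1:1:1 hypothesis (Σ ratio = 4, N = 693):
  black rough-coated: 693 × 1/4 = 173.25
  black smooth-coated: 693 × 1/4 = 173.25
  white rough-coated: 693 × 1/4 = 173.25
  white smooth-coated: 693 × 1/4 = 173.25
χ² = Σ (O − E)² / E
  black rough-coated: (175 − 173.25)² / 173.25 = 0.0177
  black smooth-coated: (174 − 173.25)² / 173.25 = 0.0032
  white rough-coated: (172 − 173.25)² / 173.25 = 0.0090
  white smooth-coated: (172 − 173.25)² / 173.25 = 0.0090
χ² = 0.0177 + 0.0032 + 0.0090 + 0.0090 = 0.0389 ≈ 0.039
Degrees of freedom = 4 − 1 = 3; critical value at α = 0.05 is 7.815.
Since 0.039 < 7.815, we fail to reject the null hypothesis — the data are consistent with the 1:1:1:1 ratio.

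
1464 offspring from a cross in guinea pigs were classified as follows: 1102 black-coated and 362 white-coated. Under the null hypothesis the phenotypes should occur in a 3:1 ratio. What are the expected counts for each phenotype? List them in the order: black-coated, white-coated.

1098, 366

Under the 3:1 hypothesis (Σ ratio = 4, N = 1464):
  black-coated: 1464 × 3/4 = 1098
  white-coated: 1464 × 1/4 = 366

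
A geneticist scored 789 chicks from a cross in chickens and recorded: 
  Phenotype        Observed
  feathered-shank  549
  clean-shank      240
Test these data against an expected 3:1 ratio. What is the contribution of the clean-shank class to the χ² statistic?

9.265

Under the 3:1 hypothesis (Σ ratio = 4, N = 789):
  feathered-shank: 789 × 3/4 = 591.75
  clean-shank: 789 × 1/4 = 197.25
Contribution of clean-shank: (240 − 197.25)² / 197.25 = 9.2652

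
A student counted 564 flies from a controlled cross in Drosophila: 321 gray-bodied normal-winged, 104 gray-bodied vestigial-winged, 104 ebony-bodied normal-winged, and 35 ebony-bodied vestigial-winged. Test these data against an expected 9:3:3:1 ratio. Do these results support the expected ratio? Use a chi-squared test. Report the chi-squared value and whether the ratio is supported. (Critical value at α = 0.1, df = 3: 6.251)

Under the 9:3:3:1 hypothesis (Σ ratio = 16, N = 564):
  gray-bodied normal-winged: 564 × 9/16 = 317.25
  gray-bodied vestigial-winged: 564 × 3/16 = 105.75
  ebony-bodied normal-winged: 564 × 3/16 = 105.75
  ebony-bodied vestigial-winged: 564 × 1/16 = 35.25
χ² = Σ (O − E)² / E
  gray-bodied normal-winged: (321 − 317.25)² / 317.25 = 0.0443
  gray-bodied vestigial-winged: (104 − 105.75)² / 105.75 = 0.0290
  ebony-bodied normal-winged: (104 − 105.75)² / 105.75 = 0.0290
  ebony-bodied vestigial-winged: (35 − 35.25)² / 35.25 = 0.0018
χ² = 0.0443 + 0.0290 + 0.0290 + 0.0018 = 0.1041 ≈ 0.104
Degrees of freedom = 4 − 1 = 3; critical value at α = 0.1 is 6.251.
Since 0.104 < 6.251, we fail to reject the null hypothesis — the data are consistent with the 9:3:3:1 ratio.

0.104; consistent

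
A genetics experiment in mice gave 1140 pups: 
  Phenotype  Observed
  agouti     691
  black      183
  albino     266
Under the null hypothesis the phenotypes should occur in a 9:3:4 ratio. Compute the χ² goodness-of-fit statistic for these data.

Under the 9:3:4 hypothesis (Σ ratio = 16, N = 1140):
  agouti: 1140 × 9/16 = 641.25
  black: 1140 × 3/16 = 213.75
  albino: 1140 × 4/16 = 285
χ² = Σ (O − E)² / E
  agouti: (691 − 641.25)² / 641.25 = 3.8597
  black: (183 − 213.75)² / 213.75 = 4.4237
  albino: (266 − 285)² / 285 = 1.2667
χ² = 3.8597 + 4.4237 + 1.2667 = 9.5501 ≈ 9.550

9.550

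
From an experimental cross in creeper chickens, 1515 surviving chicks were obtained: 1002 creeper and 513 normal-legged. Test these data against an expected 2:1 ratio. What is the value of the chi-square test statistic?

The 2:1 ratio has 3 parts, so with N = 1515 the expected counts are:
  creeper: 1515 × 2/3 = 1010
  normal-legged: 1515 × 1/3 = 505
χ² = Σ (O − E)² / E
  creeper: (1002 − 1010)² / 1010 = 0.0634
  normal-legged: (513 − 505)² / 505 = 0.1267
χ² = 0.0634 + 0.1267 = 0.1901 ≈ 0.190

0.190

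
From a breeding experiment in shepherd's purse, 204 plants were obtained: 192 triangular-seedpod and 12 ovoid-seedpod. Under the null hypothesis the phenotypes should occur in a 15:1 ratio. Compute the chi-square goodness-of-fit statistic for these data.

0.047

Expected counts for N = 204 under a 15:1 ratio (total parts = 16):
  triangular-seedpod: 204 × 15/16 = 191.25
  ovoid-seedpod: 204 × 1/16 = 12.75
χ² = Σ (O − E)² / E
  triangular-seedpod: (192 − 191.25)² / 191.25 = 0.0029
  ovoid-seedpod: (12 − 12.75)² / 12.75 = 0.0441
χ² = 0.0029 + 0.0441 = 0.047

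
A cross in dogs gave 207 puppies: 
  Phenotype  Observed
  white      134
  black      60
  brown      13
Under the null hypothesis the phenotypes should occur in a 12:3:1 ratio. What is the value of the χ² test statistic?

14.475

Under the 12:3:1 hypothesis (Σ ratio = 16, N = 207):
  white: 207 × 12/16 = 155.25
  black: 207 × 3/16 = 38.8125
  brown: 207 × 1/16 = 12.9375
χ² = Σ (O − E)² / E
  white: (134 − 155.25)² / 155.25 = 2.9086
  black: (60 − 38.8125)² / 38.8125 = 11.5661
  brown: (13 − 12.9375)² / 12.9375 = 0.0003
χ² = 2.9086 + 11.5661 + 0.0003 = 14.475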